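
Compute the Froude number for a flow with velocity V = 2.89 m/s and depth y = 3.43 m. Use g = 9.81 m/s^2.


The Froude number is defined as Fr = V / sqrt(g*y).
g*y = 9.81 * 3.43 = 33.6483.
sqrt(g*y) = sqrt(33.6483) = 5.8007.
Fr = 2.89 / 5.8007 = 0.4982.

0.4982


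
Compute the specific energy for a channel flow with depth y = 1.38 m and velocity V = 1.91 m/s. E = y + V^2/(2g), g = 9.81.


Specific energy E = y + V^2/(2g).
Velocity head = V^2/(2g) = 1.91^2 / (2*9.81) = 3.6481 / 19.62 = 0.1859 m.
E = 1.38 + 0.1859 = 1.5659 m.

1.5659


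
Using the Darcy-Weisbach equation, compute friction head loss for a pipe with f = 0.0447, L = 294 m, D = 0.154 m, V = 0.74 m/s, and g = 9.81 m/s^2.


Darcy-Weisbach equation: h_f = f * (L/D) * V^2/(2g).
f * L/D = 0.0447 * 294/0.154 = 85.3364.
V^2/(2g) = 0.74^2 / (2*9.81) = 0.5476 / 19.62 = 0.0279 m.
h_f = 85.3364 * 0.0279 = 2.382 m.

2.382


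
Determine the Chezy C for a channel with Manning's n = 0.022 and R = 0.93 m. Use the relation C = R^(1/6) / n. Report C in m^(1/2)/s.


The Chezy coefficient relates to Manning's n through C = R^(1/6) / n.
R^(1/6) = 0.93^(1/6) = 0.987978.
C = 0.987978 / 0.022 = 44.91 m^(1/2)/s.

44.91


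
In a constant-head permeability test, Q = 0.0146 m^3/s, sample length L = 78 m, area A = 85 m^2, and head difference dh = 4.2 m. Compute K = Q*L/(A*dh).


From K = Q*L / (A*dh):
Numerator: Q*L = 0.0146 * 78 = 1.1388.
Denominator: A*dh = 85 * 4.2 = 357.0.
K = 1.1388 / 357.0 = 0.00319 m/s.

0.00319


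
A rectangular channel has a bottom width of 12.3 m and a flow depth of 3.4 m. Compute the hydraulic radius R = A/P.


For a rectangular section:
Flow area A = b * y = 12.3 * 3.4 = 41.82 m^2.
Wetted perimeter P = b + 2y = 12.3 + 2*3.4 = 19.1 m.
Hydraulic radius R = A/P = 41.82 / 19.1 = 2.1895 m.

2.1895


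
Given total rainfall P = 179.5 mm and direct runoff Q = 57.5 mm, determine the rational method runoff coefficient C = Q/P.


The runoff coefficient C = runoff depth / rainfall depth.
C = 57.5 / 179.5
  = 0.3203.

0.3203


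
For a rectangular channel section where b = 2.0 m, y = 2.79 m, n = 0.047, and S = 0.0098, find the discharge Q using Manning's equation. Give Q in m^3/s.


For a rectangular channel, the cross-sectional area A = b * y = 2.0 * 2.79 = 5.58 m^2.
The wetted perimeter P = b + 2y = 2.0 + 2*2.79 = 7.58 m.
Hydraulic radius R = A/P = 5.58/7.58 = 0.7361 m.
Velocity V = (1/n)*R^(2/3)*S^(1/2) = (1/0.047)*0.7361^(2/3)*0.0098^(1/2) = 1.7172 m/s.
Discharge Q = A * V = 5.58 * 1.7172 = 9.582 m^3/s.

9.582


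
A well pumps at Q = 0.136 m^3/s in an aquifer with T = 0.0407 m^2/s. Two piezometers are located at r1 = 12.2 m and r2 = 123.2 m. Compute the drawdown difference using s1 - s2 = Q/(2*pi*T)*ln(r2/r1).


Thiem equation: s1 - s2 = Q/(2*pi*T) * ln(r2/r1).
ln(r2/r1) = ln(123.2/12.2) = 2.3124.
Q/(2*pi*T) = 0.136 / (2*pi*0.0407) = 0.136 / 0.2557 = 0.5318.
s1 - s2 = 0.5318 * 2.3124 = 1.2298 m.

1.2298


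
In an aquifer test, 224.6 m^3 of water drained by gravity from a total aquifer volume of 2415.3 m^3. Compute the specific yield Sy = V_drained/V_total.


Specific yield Sy = Volume drained / Total volume.
Sy = 224.6 / 2415.3
   = 0.093.

0.093


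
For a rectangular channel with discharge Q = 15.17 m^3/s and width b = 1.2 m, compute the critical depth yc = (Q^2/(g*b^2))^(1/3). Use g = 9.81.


Using yc = (Q^2 / (g * b^2))^(1/3):
Q^2 = 15.17^2 = 230.13.
g * b^2 = 9.81 * 1.2^2 = 9.81 * 1.44 = 14.13.
Q^2 / (g*b^2) = 230.13 / 14.13 = 16.2866.
yc = 16.2866^(1/3) = 2.535 m.

2.535


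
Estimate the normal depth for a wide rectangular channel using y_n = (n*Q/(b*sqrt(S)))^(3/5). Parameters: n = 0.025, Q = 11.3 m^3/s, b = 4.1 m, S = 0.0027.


We use the wide-channel approximation y_n = (n*Q/(b*sqrt(S)))^(3/5).
sqrt(S) = sqrt(0.0027) = 0.051962.
Numerator: n*Q = 0.025 * 11.3 = 0.2825.
Denominator: b*sqrt(S) = 4.1 * 0.051962 = 0.213044.
arg = 1.326.
y_n = 1.326^(3/5) = 1.1845 m.

1.1845


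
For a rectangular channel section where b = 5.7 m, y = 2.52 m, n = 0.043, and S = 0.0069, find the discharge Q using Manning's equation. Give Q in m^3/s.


For a rectangular channel, the cross-sectional area A = b * y = 5.7 * 2.52 = 14.36 m^2.
The wetted perimeter P = b + 2y = 5.7 + 2*2.52 = 10.74 m.
Hydraulic radius R = A/P = 14.36/10.74 = 1.3374 m.
Velocity V = (1/n)*R^(2/3)*S^(1/2) = (1/0.043)*1.3374^(2/3)*0.0069^(1/2) = 2.345 m/s.
Discharge Q = A * V = 14.36 * 2.345 = 33.683 m^3/s.

33.683


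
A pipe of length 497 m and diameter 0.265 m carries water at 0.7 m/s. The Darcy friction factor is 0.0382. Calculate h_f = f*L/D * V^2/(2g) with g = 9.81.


Darcy-Weisbach equation: h_f = f * (L/D) * V^2/(2g).
f * L/D = 0.0382 * 497/0.265 = 71.643.
V^2/(2g) = 0.7^2 / (2*9.81) = 0.49 / 19.62 = 0.025 m.
h_f = 71.643 * 0.025 = 1.789 m.

1.789


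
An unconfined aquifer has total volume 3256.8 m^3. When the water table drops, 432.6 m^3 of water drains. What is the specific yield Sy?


Specific yield Sy = Volume drained / Total volume.
Sy = 432.6 / 3256.8
   = 0.1328.

0.1328


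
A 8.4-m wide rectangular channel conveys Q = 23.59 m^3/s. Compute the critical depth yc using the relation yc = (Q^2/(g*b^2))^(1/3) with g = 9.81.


Using yc = (Q^2 / (g * b^2))^(1/3):
Q^2 = 23.59^2 = 556.49.
g * b^2 = 9.81 * 8.4^2 = 9.81 * 70.56 = 692.19.
Q^2 / (g*b^2) = 556.49 / 692.19 = 0.804.
yc = 0.804^(1/3) = 0.9298 m.

0.9298


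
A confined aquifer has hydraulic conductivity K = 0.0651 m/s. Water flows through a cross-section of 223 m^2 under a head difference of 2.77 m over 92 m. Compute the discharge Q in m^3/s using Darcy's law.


Darcy's law: Q = K * A * i, where i = dh/L.
Hydraulic gradient i = 2.77 / 92 = 0.030109.
Q = 0.0651 * 223 * 0.030109
  = 0.4371 m^3/s.

0.4371


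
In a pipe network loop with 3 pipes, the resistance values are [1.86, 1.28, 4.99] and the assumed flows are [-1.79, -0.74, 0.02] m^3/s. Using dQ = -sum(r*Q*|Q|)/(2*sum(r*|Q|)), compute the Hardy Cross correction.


Numerator terms (r*Q*|Q|): 1.86*-1.79*|-1.79| = -5.9596; 1.28*-0.74*|-0.74| = -0.7009; 4.99*0.02*|0.02| = 0.002.
Sum of numerator = -6.6586.
Denominator terms (r*|Q|): 1.86*|-1.79| = 3.3294; 1.28*|-0.74| = 0.9472; 4.99*|0.02| = 0.0998.
2 * sum of denominator = 2 * 4.3764 = 8.7528.
dQ = --6.6586 / 8.7528 = 0.7607 m^3/s.

0.7607


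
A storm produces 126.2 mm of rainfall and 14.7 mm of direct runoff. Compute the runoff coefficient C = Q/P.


The runoff coefficient C = runoff depth / rainfall depth.
C = 14.7 / 126.2
  = 0.1165.

0.1165


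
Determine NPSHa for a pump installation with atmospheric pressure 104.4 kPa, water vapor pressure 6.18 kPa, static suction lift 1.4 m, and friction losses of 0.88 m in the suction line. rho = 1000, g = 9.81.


NPSHa = p_atm/(rho*g) - z_s - hf_s - p_vap/(rho*g).
p_atm/(rho*g) = 104.4*1000 / (1000*9.81) = 10.642 m.
p_vap/(rho*g) = 6.18*1000 / (1000*9.81) = 0.63 m.
NPSHa = 10.642 - 1.4 - 0.88 - 0.63
      = 7.73 m.

7.73


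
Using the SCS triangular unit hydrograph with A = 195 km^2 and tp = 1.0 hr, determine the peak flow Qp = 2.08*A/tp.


SCS formula: Qp = 2.08 * A / tp.
Qp = 2.08 * 195 / 1.0
   = 405.6 / 1.0
   = 405.6 m^3/s per cm.

405.6


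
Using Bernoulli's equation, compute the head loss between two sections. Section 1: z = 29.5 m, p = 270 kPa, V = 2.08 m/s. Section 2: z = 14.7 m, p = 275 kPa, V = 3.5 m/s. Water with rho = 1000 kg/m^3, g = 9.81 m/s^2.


Total head at each section: H = z + p/(rho*g) + V^2/(2g).
H1 = 29.5 + 270*1000/(1000*9.81) + 2.08^2/(2*9.81)
   = 29.5 + 27.523 + 0.2205
   = 57.243 m.
H2 = 14.7 + 275*1000/(1000*9.81) + 3.5^2/(2*9.81)
   = 14.7 + 28.033 + 0.6244
   = 43.357 m.
h_L = H1 - H2 = 57.243 - 43.357 = 13.886 m.

13.886


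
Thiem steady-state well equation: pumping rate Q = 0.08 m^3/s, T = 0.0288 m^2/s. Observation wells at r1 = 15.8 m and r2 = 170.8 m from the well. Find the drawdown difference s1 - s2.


Thiem equation: s1 - s2 = Q/(2*pi*T) * ln(r2/r1).
ln(r2/r1) = ln(170.8/15.8) = 2.3805.
Q/(2*pi*T) = 0.08 / (2*pi*0.0288) = 0.08 / 0.181 = 0.4421.
s1 - s2 = 0.4421 * 2.3805 = 1.0524 m.

1.0524


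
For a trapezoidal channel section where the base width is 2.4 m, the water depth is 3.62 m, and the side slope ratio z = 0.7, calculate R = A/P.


For a trapezoidal section with side slope z:
A = (b + z*y)*y = (2.4 + 0.7*3.62)*3.62 = 17.861 m^2.
P = b + 2*y*sqrt(1 + z^2) = 2.4 + 2*3.62*sqrt(1 + 0.7^2) = 11.238 m.
R = A/P = 17.861 / 11.238 = 1.5894 m.

1.5894


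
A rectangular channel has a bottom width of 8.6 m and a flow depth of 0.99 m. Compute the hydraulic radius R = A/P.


For a rectangular section:
Flow area A = b * y = 8.6 * 0.99 = 8.51 m^2.
Wetted perimeter P = b + 2y = 8.6 + 2*0.99 = 10.58 m.
Hydraulic radius R = A/P = 8.51 / 10.58 = 0.8047 m.

0.8047


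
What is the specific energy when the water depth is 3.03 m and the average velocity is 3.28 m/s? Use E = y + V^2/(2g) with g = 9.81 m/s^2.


Specific energy E = y + V^2/(2g).
Velocity head = V^2/(2g) = 3.28^2 / (2*9.81) = 10.7584 / 19.62 = 0.5483 m.
E = 3.03 + 0.5483 = 3.5783 m.

3.5783


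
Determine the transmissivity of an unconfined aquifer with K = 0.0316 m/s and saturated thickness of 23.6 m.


Transmissivity is defined as T = K * h.
T = 0.0316 * 23.6
  = 0.7458 m^2/s.

0.7458


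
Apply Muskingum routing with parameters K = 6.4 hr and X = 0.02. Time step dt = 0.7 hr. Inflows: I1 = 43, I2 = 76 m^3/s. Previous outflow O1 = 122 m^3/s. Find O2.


Muskingum coefficients:
denom = 2*K*(1-X) + dt = 2*6.4*(1-0.02) + 0.7 = 13.244.
C0 = (dt - 2*K*X)/denom = (0.7 - 2*6.4*0.02)/13.244 = 0.0335.
C1 = (dt + 2*K*X)/denom = (0.7 + 2*6.4*0.02)/13.244 = 0.0722.
C2 = (2*K*(1-X) - dt)/denom = 0.8943.
O2 = C0*I2 + C1*I1 + C2*O1
   = 0.0335*76 + 0.0722*43 + 0.8943*122
   = 114.76 m^3/s.

114.76


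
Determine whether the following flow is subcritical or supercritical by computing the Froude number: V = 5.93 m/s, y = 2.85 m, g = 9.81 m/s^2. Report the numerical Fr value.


The Froude number is defined as Fr = V / sqrt(g*y).
g*y = 9.81 * 2.85 = 27.9585.
sqrt(g*y) = sqrt(27.9585) = 5.2876.
Fr = 5.93 / 5.2876 = 1.1215.
Since Fr > 1, the flow is supercritical.

1.1215


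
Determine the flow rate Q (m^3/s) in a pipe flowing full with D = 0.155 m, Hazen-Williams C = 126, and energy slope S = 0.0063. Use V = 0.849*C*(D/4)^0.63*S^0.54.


For a full circular pipe, R = D/4 = 0.155/4 = 0.0387 m.
V = 0.849 * 126 * 0.0387^0.63 * 0.0063^0.54
  = 0.849 * 126 * 0.129006 * 0.06481
  = 0.8944 m/s.
Pipe area A = pi*D^2/4 = pi*0.155^2/4 = 0.0189 m^2.
Q = A * V = 0.0189 * 0.8944 = 0.0169 m^3/s.

0.0169


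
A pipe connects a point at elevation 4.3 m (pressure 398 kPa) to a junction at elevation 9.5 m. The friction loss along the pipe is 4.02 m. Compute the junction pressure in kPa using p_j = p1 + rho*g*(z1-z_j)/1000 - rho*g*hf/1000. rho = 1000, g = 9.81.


Junction pressure: p_j = p1 + rho*g*(z1 - z_j)/1000 - rho*g*hf/1000.
Elevation term = 1000*9.81*(4.3 - 9.5)/1000 = -51.012 kPa.
Friction term = 1000*9.81*4.02/1000 = 39.436 kPa.
p_j = 398 + -51.012 - 39.436 = 307.55 kPa.

307.55


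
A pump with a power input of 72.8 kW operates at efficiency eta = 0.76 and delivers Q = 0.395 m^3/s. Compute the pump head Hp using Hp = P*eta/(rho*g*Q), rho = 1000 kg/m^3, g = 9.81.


Pump head formula: Hp = P * eta / (rho * g * Q).
Numerator: P * eta = 72.8 * 1000 * 0.76 = 55328.0 W.
Denominator: rho * g * Q = 1000 * 9.81 * 0.395 = 3874.95.
Hp = 55328.0 / 3874.95 = 14.28 m.

14.28


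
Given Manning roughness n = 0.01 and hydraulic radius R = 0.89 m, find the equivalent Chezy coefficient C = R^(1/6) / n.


The Chezy coefficient relates to Manning's n through C = R^(1/6) / n.
R^(1/6) = 0.89^(1/6) = 0.980765.
C = 0.980765 / 0.01 = 98.08 m^(1/2)/s.

98.08


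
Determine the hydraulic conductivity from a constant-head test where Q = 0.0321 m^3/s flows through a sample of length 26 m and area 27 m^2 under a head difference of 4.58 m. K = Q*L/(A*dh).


From K = Q*L / (A*dh):
Numerator: Q*L = 0.0321 * 26 = 0.8346.
Denominator: A*dh = 27 * 4.58 = 123.66.
K = 0.8346 / 123.66 = 0.006749 m/s.

0.006749


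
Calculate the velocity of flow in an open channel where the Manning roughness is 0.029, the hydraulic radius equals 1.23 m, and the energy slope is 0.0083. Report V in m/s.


Manning's equation gives V = (1/n) * R^(2/3) * S^(1/2).
First, compute R^(2/3) = 1.23^(2/3) = 1.148.
Next, S^(1/2) = 0.0083^(1/2) = 0.091104.
Then 1/n = 1/0.029 = 34.48.
V = 34.48 * 1.148 * 0.091104 = 3.6064 m/s.

3.6064


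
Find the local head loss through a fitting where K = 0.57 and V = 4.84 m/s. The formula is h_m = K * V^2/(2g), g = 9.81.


Minor loss formula: h_m = K * V^2/(2g).
V^2 = 4.84^2 = 23.4256.
V^2/(2g) = 23.4256 / 19.62 = 1.194 m.
h_m = 0.57 * 1.194 = 0.6806 m.

0.6806


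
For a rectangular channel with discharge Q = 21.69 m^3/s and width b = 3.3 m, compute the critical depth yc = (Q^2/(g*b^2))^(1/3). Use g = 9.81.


Using yc = (Q^2 / (g * b^2))^(1/3):
Q^2 = 21.69^2 = 470.46.
g * b^2 = 9.81 * 3.3^2 = 9.81 * 10.89 = 106.83.
Q^2 / (g*b^2) = 470.46 / 106.83 = 4.4038.
yc = 4.4038^(1/3) = 1.6391 m.

1.6391


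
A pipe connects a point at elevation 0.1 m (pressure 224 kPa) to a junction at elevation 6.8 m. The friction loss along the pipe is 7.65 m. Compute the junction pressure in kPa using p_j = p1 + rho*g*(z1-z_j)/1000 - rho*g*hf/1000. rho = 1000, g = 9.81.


Junction pressure: p_j = p1 + rho*g*(z1 - z_j)/1000 - rho*g*hf/1000.
Elevation term = 1000*9.81*(0.1 - 6.8)/1000 = -65.727 kPa.
Friction term = 1000*9.81*7.65/1000 = 75.046 kPa.
p_j = 224 + -65.727 - 75.046 = 83.23 kPa.

83.23


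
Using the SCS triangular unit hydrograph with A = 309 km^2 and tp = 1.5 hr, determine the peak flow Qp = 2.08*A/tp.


SCS formula: Qp = 2.08 * A / tp.
Qp = 2.08 * 309 / 1.5
   = 642.72 / 1.5
   = 428.48 m^3/s per cm.

428.48


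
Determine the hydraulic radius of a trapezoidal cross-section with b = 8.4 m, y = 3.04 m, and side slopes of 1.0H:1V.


For a trapezoidal section with side slope z:
A = (b + z*y)*y = (8.4 + 1.0*3.04)*3.04 = 34.778 m^2.
P = b + 2*y*sqrt(1 + z^2) = 8.4 + 2*3.04*sqrt(1 + 1.0^2) = 16.998 m.
R = A/P = 34.778 / 16.998 = 2.0459 m.

2.0459


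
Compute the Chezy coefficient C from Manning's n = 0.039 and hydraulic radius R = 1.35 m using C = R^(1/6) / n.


The Chezy coefficient relates to Manning's n through C = R^(1/6) / n.
R^(1/6) = 1.35^(1/6) = 1.051289.
C = 1.051289 / 0.039 = 26.96 m^(1/2)/s.

26.96


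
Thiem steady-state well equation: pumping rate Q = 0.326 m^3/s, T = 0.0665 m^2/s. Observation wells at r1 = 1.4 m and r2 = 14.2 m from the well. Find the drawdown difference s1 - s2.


Thiem equation: s1 - s2 = Q/(2*pi*T) * ln(r2/r1).
ln(r2/r1) = ln(14.2/1.4) = 2.3168.
Q/(2*pi*T) = 0.326 / (2*pi*0.0665) = 0.326 / 0.4178 = 0.7802.
s1 - s2 = 0.7802 * 2.3168 = 1.8076 m.

1.8076


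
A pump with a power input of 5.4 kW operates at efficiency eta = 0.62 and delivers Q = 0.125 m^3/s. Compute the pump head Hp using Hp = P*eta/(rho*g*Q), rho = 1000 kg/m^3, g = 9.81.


Pump head formula: Hp = P * eta / (rho * g * Q).
Numerator: P * eta = 5.4 * 1000 * 0.62 = 3348.0 W.
Denominator: rho * g * Q = 1000 * 9.81 * 0.125 = 1226.25.
Hp = 3348.0 / 1226.25 = 2.73 m.

2.73


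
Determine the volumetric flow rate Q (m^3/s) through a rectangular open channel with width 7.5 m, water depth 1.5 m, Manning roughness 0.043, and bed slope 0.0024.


For a rectangular channel, the cross-sectional area A = b * y = 7.5 * 1.5 = 11.25 m^2.
The wetted perimeter P = b + 2y = 7.5 + 2*1.5 = 10.5 m.
Hydraulic radius R = A/P = 11.25/10.5 = 1.0714 m.
Velocity V = (1/n)*R^(2/3)*S^(1/2) = (1/0.043)*1.0714^(2/3)*0.0024^(1/2) = 1.1929 m/s.
Discharge Q = A * V = 11.25 * 1.1929 = 13.42 m^3/s.

13.42


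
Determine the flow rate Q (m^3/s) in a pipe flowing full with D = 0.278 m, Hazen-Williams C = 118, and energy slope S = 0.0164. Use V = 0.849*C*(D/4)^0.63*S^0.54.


For a full circular pipe, R = D/4 = 0.278/4 = 0.0695 m.
V = 0.849 * 118 * 0.0695^0.63 * 0.0164^0.54
  = 0.849 * 118 * 0.186402 * 0.108646
  = 2.0289 m/s.
Pipe area A = pi*D^2/4 = pi*0.278^2/4 = 0.0607 m^2.
Q = A * V = 0.0607 * 2.0289 = 0.1232 m^3/s.

0.1232


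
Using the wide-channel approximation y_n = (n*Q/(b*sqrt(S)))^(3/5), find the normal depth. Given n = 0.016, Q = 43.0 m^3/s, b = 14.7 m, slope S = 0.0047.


We use the wide-channel approximation y_n = (n*Q/(b*sqrt(S)))^(3/5).
sqrt(S) = sqrt(0.0047) = 0.068557.
Numerator: n*Q = 0.016 * 43.0 = 0.688.
Denominator: b*sqrt(S) = 14.7 * 0.068557 = 1.007788.
arg = 0.6827.
y_n = 0.6827^(3/5) = 0.7953 m.

0.7953


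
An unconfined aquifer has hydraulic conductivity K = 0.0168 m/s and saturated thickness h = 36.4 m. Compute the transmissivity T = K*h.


Transmissivity is defined as T = K * h.
T = 0.0168 * 36.4
  = 0.6115 m^2/s.

0.6115


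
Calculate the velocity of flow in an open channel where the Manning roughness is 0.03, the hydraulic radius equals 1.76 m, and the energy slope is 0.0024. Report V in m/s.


Manning's equation gives V = (1/n) * R^(2/3) * S^(1/2).
First, compute R^(2/3) = 1.76^(2/3) = 1.4577.
Next, S^(1/2) = 0.0024^(1/2) = 0.04899.
Then 1/n = 1/0.03 = 33.33.
V = 33.33 * 1.4577 * 0.04899 = 2.3805 m/s.

2.3805


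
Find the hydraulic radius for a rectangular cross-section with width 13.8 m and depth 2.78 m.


For a rectangular section:
Flow area A = b * y = 13.8 * 2.78 = 38.36 m^2.
Wetted perimeter P = b + 2y = 13.8 + 2*2.78 = 19.36 m.
Hydraulic radius R = A/P = 38.36 / 19.36 = 1.9816 m.

1.9816


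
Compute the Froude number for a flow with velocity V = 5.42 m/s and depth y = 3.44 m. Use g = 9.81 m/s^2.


The Froude number is defined as Fr = V / sqrt(g*y).
g*y = 9.81 * 3.44 = 33.7464.
sqrt(g*y) = sqrt(33.7464) = 5.8092.
Fr = 5.42 / 5.8092 = 0.933.

0.933


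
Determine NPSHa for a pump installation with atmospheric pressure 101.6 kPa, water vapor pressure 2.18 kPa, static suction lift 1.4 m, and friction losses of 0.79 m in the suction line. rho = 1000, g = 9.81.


NPSHa = p_atm/(rho*g) - z_s - hf_s - p_vap/(rho*g).
p_atm/(rho*g) = 101.6*1000 / (1000*9.81) = 10.357 m.
p_vap/(rho*g) = 2.18*1000 / (1000*9.81) = 0.222 m.
NPSHa = 10.357 - 1.4 - 0.79 - 0.222
      = 7.94 m.

7.94


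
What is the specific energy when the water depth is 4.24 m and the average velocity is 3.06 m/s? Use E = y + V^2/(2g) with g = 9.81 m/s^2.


Specific energy E = y + V^2/(2g).
Velocity head = V^2/(2g) = 3.06^2 / (2*9.81) = 9.3636 / 19.62 = 0.4772 m.
E = 4.24 + 0.4772 = 4.7172 m.

4.7172


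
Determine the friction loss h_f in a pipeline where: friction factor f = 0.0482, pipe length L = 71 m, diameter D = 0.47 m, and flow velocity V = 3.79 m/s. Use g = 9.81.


Darcy-Weisbach equation: h_f = f * (L/D) * V^2/(2g).
f * L/D = 0.0482 * 71/0.47 = 7.2813.
V^2/(2g) = 3.79^2 / (2*9.81) = 14.3641 / 19.62 = 0.7321 m.
h_f = 7.2813 * 0.7321 = 5.331 m.

5.331


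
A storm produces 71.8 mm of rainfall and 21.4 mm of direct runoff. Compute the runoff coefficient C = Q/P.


The runoff coefficient C = runoff depth / rainfall depth.
C = 21.4 / 71.8
  = 0.2981.

0.2981


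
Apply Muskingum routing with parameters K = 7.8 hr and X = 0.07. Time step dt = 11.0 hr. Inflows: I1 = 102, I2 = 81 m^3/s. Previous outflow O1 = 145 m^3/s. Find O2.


Muskingum coefficients:
denom = 2*K*(1-X) + dt = 2*7.8*(1-0.07) + 11.0 = 25.508.
C0 = (dt - 2*K*X)/denom = (11.0 - 2*7.8*0.07)/25.508 = 0.3884.
C1 = (dt + 2*K*X)/denom = (11.0 + 2*7.8*0.07)/25.508 = 0.474.
C2 = (2*K*(1-X) - dt)/denom = 0.1375.
O2 = C0*I2 + C1*I1 + C2*O1
   = 0.3884*81 + 0.474*102 + 0.1375*145
   = 99.76 m^3/s.

99.76


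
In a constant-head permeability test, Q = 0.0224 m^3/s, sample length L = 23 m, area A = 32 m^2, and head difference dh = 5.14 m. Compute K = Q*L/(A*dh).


From K = Q*L / (A*dh):
Numerator: Q*L = 0.0224 * 23 = 0.5152.
Denominator: A*dh = 32 * 5.14 = 164.48.
K = 0.5152 / 164.48 = 0.003132 m/s.

0.003132


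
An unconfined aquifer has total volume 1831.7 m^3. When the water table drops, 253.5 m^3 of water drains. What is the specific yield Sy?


Specific yield Sy = Volume drained / Total volume.
Sy = 253.5 / 1831.7
   = 0.1384.

0.1384


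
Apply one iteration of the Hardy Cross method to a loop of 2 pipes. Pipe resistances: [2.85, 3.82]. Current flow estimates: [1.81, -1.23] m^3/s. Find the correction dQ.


Numerator terms (r*Q*|Q|): 2.85*1.81*|1.81| = 9.3369; 3.82*-1.23*|-1.23| = -5.7793.
Sum of numerator = 3.5576.
Denominator terms (r*|Q|): 2.85*|1.81| = 5.1585; 3.82*|-1.23| = 4.6986.
2 * sum of denominator = 2 * 9.8571 = 19.7142.
dQ = -3.5576 / 19.7142 = -0.1805 m^3/s.

-0.1805


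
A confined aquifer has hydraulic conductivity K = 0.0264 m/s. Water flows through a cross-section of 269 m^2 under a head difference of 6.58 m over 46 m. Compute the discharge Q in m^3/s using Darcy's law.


Darcy's law: Q = K * A * i, where i = dh/L.
Hydraulic gradient i = 6.58 / 46 = 0.143043.
Q = 0.0264 * 269 * 0.143043
  = 1.0158 m^3/s.

1.0158


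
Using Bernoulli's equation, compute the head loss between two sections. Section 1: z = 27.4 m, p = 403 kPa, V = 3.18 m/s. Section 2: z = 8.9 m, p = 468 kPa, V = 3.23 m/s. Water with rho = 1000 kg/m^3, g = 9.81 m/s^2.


Total head at each section: H = z + p/(rho*g) + V^2/(2g).
H1 = 27.4 + 403*1000/(1000*9.81) + 3.18^2/(2*9.81)
   = 27.4 + 41.081 + 0.5154
   = 68.996 m.
H2 = 8.9 + 468*1000/(1000*9.81) + 3.23^2/(2*9.81)
   = 8.9 + 47.706 + 0.5317
   = 57.138 m.
h_L = H1 - H2 = 68.996 - 57.138 = 11.858 m.

11.858


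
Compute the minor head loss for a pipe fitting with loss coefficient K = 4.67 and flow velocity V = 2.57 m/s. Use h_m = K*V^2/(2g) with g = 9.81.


Minor loss formula: h_m = K * V^2/(2g).
V^2 = 2.57^2 = 6.6049.
V^2/(2g) = 6.6049 / 19.62 = 0.3366 m.
h_m = 4.67 * 0.3366 = 1.5721 m.

1.5721


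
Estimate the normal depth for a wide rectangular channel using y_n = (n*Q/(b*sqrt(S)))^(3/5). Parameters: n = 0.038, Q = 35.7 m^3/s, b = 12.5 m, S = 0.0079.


We use the wide-channel approximation y_n = (n*Q/(b*sqrt(S)))^(3/5).
sqrt(S) = sqrt(0.0079) = 0.088882.
Numerator: n*Q = 0.038 * 35.7 = 1.3566.
Denominator: b*sqrt(S) = 12.5 * 0.088882 = 1.111025.
arg = 1.221.
y_n = 1.221^(3/5) = 1.1273 m.

1.1273


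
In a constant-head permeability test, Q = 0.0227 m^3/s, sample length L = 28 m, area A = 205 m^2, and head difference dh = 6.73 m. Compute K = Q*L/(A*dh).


From K = Q*L / (A*dh):
Numerator: Q*L = 0.0227 * 28 = 0.6356.
Denominator: A*dh = 205 * 6.73 = 1379.65.
K = 0.6356 / 1379.65 = 0.000461 m/s.

0.000461


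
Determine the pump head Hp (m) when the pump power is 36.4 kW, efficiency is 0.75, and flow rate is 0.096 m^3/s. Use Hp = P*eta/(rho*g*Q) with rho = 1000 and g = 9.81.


Pump head formula: Hp = P * eta / (rho * g * Q).
Numerator: P * eta = 36.4 * 1000 * 0.75 = 27300.0 W.
Denominator: rho * g * Q = 1000 * 9.81 * 0.096 = 941.76.
Hp = 27300.0 / 941.76 = 28.99 m.

28.99


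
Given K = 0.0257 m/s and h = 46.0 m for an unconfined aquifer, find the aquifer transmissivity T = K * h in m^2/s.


Transmissivity is defined as T = K * h.
T = 0.0257 * 46.0
  = 1.1822 m^2/s.

1.1822


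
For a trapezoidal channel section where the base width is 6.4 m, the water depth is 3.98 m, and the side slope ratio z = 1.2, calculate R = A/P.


For a trapezoidal section with side slope z:
A = (b + z*y)*y = (6.4 + 1.2*3.98)*3.98 = 44.48 m^2.
P = b + 2*y*sqrt(1 + z^2) = 6.4 + 2*3.98*sqrt(1 + 1.2^2) = 18.834 m.
R = A/P = 44.48 / 18.834 = 2.3617 m.

2.3617


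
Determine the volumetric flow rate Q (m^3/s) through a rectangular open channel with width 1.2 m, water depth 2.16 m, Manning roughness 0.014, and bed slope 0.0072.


For a rectangular channel, the cross-sectional area A = b * y = 1.2 * 2.16 = 2.59 m^2.
The wetted perimeter P = b + 2y = 1.2 + 2*2.16 = 5.52 m.
Hydraulic radius R = A/P = 2.59/5.52 = 0.4696 m.
Velocity V = (1/n)*R^(2/3)*S^(1/2) = (1/0.014)*0.4696^(2/3)*0.0072^(1/2) = 3.6616 m/s.
Discharge Q = A * V = 2.59 * 3.6616 = 9.491 m^3/s.

9.491


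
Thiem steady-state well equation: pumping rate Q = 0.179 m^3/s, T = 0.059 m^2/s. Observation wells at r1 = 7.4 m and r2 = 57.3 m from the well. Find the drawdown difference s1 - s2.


Thiem equation: s1 - s2 = Q/(2*pi*T) * ln(r2/r1).
ln(r2/r1) = ln(57.3/7.4) = 2.0468.
Q/(2*pi*T) = 0.179 / (2*pi*0.059) = 0.179 / 0.3707 = 0.4829.
s1 - s2 = 0.4829 * 2.0468 = 0.9883 m.

0.9883


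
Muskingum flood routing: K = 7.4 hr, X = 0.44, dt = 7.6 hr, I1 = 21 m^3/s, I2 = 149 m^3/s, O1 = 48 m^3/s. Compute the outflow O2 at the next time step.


Muskingum coefficients:
denom = 2*K*(1-X) + dt = 2*7.4*(1-0.44) + 7.6 = 15.888.
C0 = (dt - 2*K*X)/denom = (7.6 - 2*7.4*0.44)/15.888 = 0.0685.
C1 = (dt + 2*K*X)/denom = (7.6 + 2*7.4*0.44)/15.888 = 0.8882.
C2 = (2*K*(1-X) - dt)/denom = 0.0433.
O2 = C0*I2 + C1*I1 + C2*O1
   = 0.0685*149 + 0.8882*21 + 0.0433*48
   = 30.93 m^3/s.

30.93


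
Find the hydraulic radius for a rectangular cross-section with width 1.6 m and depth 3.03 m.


For a rectangular section:
Flow area A = b * y = 1.6 * 3.03 = 4.85 m^2.
Wetted perimeter P = b + 2y = 1.6 + 2*3.03 = 7.66 m.
Hydraulic radius R = A/P = 4.85 / 7.66 = 0.6329 m.

0.6329


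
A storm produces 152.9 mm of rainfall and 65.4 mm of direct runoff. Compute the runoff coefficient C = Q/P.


The runoff coefficient C = runoff depth / rainfall depth.
C = 65.4 / 152.9
  = 0.4277.

0.4277


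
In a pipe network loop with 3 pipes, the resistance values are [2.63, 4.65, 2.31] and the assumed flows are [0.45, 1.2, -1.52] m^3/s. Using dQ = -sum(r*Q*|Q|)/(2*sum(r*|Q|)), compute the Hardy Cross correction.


Numerator terms (r*Q*|Q|): 2.63*0.45*|0.45| = 0.5326; 4.65*1.2*|1.2| = 6.696; 2.31*-1.52*|-1.52| = -5.337.
Sum of numerator = 1.8916.
Denominator terms (r*|Q|): 2.63*|0.45| = 1.1835; 4.65*|1.2| = 5.58; 2.31*|-1.52| = 3.5112.
2 * sum of denominator = 2 * 10.2747 = 20.5494.
dQ = -1.8916 / 20.5494 = -0.092 m^3/s.

-0.092


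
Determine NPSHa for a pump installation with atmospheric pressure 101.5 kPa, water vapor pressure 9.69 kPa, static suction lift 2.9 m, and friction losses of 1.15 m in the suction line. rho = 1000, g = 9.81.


NPSHa = p_atm/(rho*g) - z_s - hf_s - p_vap/(rho*g).
p_atm/(rho*g) = 101.5*1000 / (1000*9.81) = 10.347 m.
p_vap/(rho*g) = 9.69*1000 / (1000*9.81) = 0.988 m.
NPSHa = 10.347 - 2.9 - 1.15 - 0.988
      = 5.31 m.

5.31


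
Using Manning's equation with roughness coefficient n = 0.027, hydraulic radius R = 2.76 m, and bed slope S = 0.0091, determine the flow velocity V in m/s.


Manning's equation gives V = (1/n) * R^(2/3) * S^(1/2).
First, compute R^(2/3) = 2.76^(2/3) = 1.9676.
Next, S^(1/2) = 0.0091^(1/2) = 0.095394.
Then 1/n = 1/0.027 = 37.04.
V = 37.04 * 1.9676 * 0.095394 = 6.9518 m/s.

6.9518


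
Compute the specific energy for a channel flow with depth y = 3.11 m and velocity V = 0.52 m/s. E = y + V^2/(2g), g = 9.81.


Specific energy E = y + V^2/(2g).
Velocity head = V^2/(2g) = 0.52^2 / (2*9.81) = 0.2704 / 19.62 = 0.0138 m.
E = 3.11 + 0.0138 = 3.1238 m.

3.1238


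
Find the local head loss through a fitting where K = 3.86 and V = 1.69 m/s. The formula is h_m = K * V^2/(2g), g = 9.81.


Minor loss formula: h_m = K * V^2/(2g).
V^2 = 1.69^2 = 2.8561.
V^2/(2g) = 2.8561 / 19.62 = 0.1456 m.
h_m = 3.86 * 0.1456 = 0.5619 m.

0.5619


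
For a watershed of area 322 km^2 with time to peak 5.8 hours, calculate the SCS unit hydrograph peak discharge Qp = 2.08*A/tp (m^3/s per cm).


SCS formula: Qp = 2.08 * A / tp.
Qp = 2.08 * 322 / 5.8
   = 669.76 / 5.8
   = 115.48 m^3/s per cm.

115.48


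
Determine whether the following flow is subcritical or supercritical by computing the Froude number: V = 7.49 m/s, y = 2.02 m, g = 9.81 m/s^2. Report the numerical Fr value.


The Froude number is defined as Fr = V / sqrt(g*y).
g*y = 9.81 * 2.02 = 19.8162.
sqrt(g*y) = sqrt(19.8162) = 4.4515.
Fr = 7.49 / 4.4515 = 1.6826.
Since Fr > 1, the flow is supercritical.

1.6826


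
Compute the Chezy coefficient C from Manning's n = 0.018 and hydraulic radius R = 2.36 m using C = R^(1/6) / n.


The Chezy coefficient relates to Manning's n through C = R^(1/6) / n.
R^(1/6) = 2.36^(1/6) = 1.153857.
C = 1.153857 / 0.018 = 64.1 m^(1/2)/s.

64.1


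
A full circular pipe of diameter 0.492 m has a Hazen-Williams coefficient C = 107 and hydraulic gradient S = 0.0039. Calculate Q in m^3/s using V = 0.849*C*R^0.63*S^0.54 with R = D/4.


For a full circular pipe, R = D/4 = 0.492/4 = 0.123 m.
V = 0.849 * 107 * 0.123^0.63 * 0.0039^0.54
  = 0.849 * 107 * 0.267079 * 0.050024
  = 1.2137 m/s.
Pipe area A = pi*D^2/4 = pi*0.492^2/4 = 0.1901 m^2.
Q = A * V = 0.1901 * 1.2137 = 0.2307 m^3/s.

0.2307


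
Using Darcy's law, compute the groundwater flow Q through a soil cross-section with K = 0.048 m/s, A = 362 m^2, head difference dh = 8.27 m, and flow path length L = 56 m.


Darcy's law: Q = K * A * i, where i = dh/L.
Hydraulic gradient i = 8.27 / 56 = 0.147679.
Q = 0.048 * 362 * 0.147679
  = 2.5661 m^3/s.

2.5661


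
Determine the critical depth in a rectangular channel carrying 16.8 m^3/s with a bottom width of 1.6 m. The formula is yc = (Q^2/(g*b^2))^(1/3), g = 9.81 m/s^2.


Using yc = (Q^2 / (g * b^2))^(1/3):
Q^2 = 16.8^2 = 282.24.
g * b^2 = 9.81 * 1.6^2 = 9.81 * 2.56 = 25.11.
Q^2 / (g*b^2) = 282.24 / 25.11 = 11.2401.
yc = 11.2401^(1/3) = 2.2399 m.

2.2399


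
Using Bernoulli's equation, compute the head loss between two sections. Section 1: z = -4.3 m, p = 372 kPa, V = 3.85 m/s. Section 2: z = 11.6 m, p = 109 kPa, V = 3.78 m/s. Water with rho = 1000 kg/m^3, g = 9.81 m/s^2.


Total head at each section: H = z + p/(rho*g) + V^2/(2g).
H1 = -4.3 + 372*1000/(1000*9.81) + 3.85^2/(2*9.81)
   = -4.3 + 37.92 + 0.7555
   = 34.376 m.
H2 = 11.6 + 109*1000/(1000*9.81) + 3.78^2/(2*9.81)
   = 11.6 + 11.111 + 0.7283
   = 23.439 m.
h_L = H1 - H2 = 34.376 - 23.439 = 10.937 m.

10.937


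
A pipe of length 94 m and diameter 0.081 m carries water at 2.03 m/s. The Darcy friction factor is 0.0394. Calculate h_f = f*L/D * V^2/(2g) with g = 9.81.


Darcy-Weisbach equation: h_f = f * (L/D) * V^2/(2g).
f * L/D = 0.0394 * 94/0.081 = 45.7235.
V^2/(2g) = 2.03^2 / (2*9.81) = 4.1209 / 19.62 = 0.21 m.
h_f = 45.7235 * 0.21 = 9.604 m.

9.604


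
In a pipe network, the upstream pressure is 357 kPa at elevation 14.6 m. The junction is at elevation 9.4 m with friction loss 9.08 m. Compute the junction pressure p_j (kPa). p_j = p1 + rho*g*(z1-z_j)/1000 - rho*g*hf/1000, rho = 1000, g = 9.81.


Junction pressure: p_j = p1 + rho*g*(z1 - z_j)/1000 - rho*g*hf/1000.
Elevation term = 1000*9.81*(14.6 - 9.4)/1000 = 51.012 kPa.
Friction term = 1000*9.81*9.08/1000 = 89.075 kPa.
p_j = 357 + 51.012 - 89.075 = 318.94 kPa.

318.94


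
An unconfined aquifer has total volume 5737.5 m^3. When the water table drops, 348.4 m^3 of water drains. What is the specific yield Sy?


Specific yield Sy = Volume drained / Total volume.
Sy = 348.4 / 5737.5
   = 0.0607.

0.0607


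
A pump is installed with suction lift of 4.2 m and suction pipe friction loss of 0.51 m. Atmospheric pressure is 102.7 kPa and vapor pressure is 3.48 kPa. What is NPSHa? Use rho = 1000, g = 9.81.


NPSHa = p_atm/(rho*g) - z_s - hf_s - p_vap/(rho*g).
p_atm/(rho*g) = 102.7*1000 / (1000*9.81) = 10.469 m.
p_vap/(rho*g) = 3.48*1000 / (1000*9.81) = 0.355 m.
NPSHa = 10.469 - 4.2 - 0.51 - 0.355
      = 5.4 m.

5.4


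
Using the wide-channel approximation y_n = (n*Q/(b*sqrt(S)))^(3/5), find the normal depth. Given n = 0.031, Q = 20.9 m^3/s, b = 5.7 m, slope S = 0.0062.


We use the wide-channel approximation y_n = (n*Q/(b*sqrt(S)))^(3/5).
sqrt(S) = sqrt(0.0062) = 0.07874.
Numerator: n*Q = 0.031 * 20.9 = 0.6479.
Denominator: b*sqrt(S) = 5.7 * 0.07874 = 0.448818.
arg = 1.4436.
y_n = 1.4436^(3/5) = 1.2464 m.

1.2464


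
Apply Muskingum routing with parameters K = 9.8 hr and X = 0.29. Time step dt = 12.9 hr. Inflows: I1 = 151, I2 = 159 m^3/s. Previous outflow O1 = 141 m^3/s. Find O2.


Muskingum coefficients:
denom = 2*K*(1-X) + dt = 2*9.8*(1-0.29) + 12.9 = 26.816.
C0 = (dt - 2*K*X)/denom = (12.9 - 2*9.8*0.29)/26.816 = 0.2691.
C1 = (dt + 2*K*X)/denom = (12.9 + 2*9.8*0.29)/26.816 = 0.693.
C2 = (2*K*(1-X) - dt)/denom = 0.0379.
O2 = C0*I2 + C1*I1 + C2*O1
   = 0.2691*159 + 0.693*151 + 0.0379*141
   = 152.77 m^3/s.

152.77


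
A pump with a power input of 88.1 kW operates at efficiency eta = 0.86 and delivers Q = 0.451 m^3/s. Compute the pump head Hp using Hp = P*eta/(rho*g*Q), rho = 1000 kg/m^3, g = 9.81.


Pump head formula: Hp = P * eta / (rho * g * Q).
Numerator: P * eta = 88.1 * 1000 * 0.86 = 75766.0 W.
Denominator: rho * g * Q = 1000 * 9.81 * 0.451 = 4424.31.
Hp = 75766.0 / 4424.31 = 17.12 m.

17.12


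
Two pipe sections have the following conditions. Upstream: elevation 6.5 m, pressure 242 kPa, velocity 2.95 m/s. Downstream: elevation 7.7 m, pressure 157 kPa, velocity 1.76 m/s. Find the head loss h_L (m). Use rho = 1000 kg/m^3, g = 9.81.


Total head at each section: H = z + p/(rho*g) + V^2/(2g).
H1 = 6.5 + 242*1000/(1000*9.81) + 2.95^2/(2*9.81)
   = 6.5 + 24.669 + 0.4436
   = 31.612 m.
H2 = 7.7 + 157*1000/(1000*9.81) + 1.76^2/(2*9.81)
   = 7.7 + 16.004 + 0.1579
   = 23.862 m.
h_L = H1 - H2 = 31.612 - 23.862 = 7.75 m.

7.75


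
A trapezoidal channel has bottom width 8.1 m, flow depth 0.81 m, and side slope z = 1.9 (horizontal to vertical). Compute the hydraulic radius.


For a trapezoidal section with side slope z:
A = (b + z*y)*y = (8.1 + 1.9*0.81)*0.81 = 7.808 m^2.
P = b + 2*y*sqrt(1 + z^2) = 8.1 + 2*0.81*sqrt(1 + 1.9^2) = 11.578 m.
R = A/P = 7.808 / 11.578 = 0.6743 m.

0.6743


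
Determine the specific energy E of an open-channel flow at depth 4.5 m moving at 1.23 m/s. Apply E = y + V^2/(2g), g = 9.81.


Specific energy E = y + V^2/(2g).
Velocity head = V^2/(2g) = 1.23^2 / (2*9.81) = 1.5129 / 19.62 = 0.0771 m.
E = 4.5 + 0.0771 = 4.5771 m.

4.5771


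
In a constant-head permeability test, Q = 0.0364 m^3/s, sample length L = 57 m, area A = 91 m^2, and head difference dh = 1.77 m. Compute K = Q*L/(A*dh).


From K = Q*L / (A*dh):
Numerator: Q*L = 0.0364 * 57 = 2.0748.
Denominator: A*dh = 91 * 1.77 = 161.07.
K = 2.0748 / 161.07 = 0.012881 m/s.

0.012881


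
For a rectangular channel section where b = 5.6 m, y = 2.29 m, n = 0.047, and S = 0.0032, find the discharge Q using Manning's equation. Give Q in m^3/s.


For a rectangular channel, the cross-sectional area A = b * y = 5.6 * 2.29 = 12.82 m^2.
The wetted perimeter P = b + 2y = 5.6 + 2*2.29 = 10.18 m.
Hydraulic radius R = A/P = 12.82/10.18 = 1.2597 m.
Velocity V = (1/n)*R^(2/3)*S^(1/2) = (1/0.047)*1.2597^(2/3)*0.0032^(1/2) = 1.4039 m/s.
Discharge Q = A * V = 12.82 * 1.4039 = 18.003 m^3/s.

18.003


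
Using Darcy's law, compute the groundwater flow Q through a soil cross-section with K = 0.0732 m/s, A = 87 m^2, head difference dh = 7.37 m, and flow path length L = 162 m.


Darcy's law: Q = K * A * i, where i = dh/L.
Hydraulic gradient i = 7.37 / 162 = 0.045494.
Q = 0.0732 * 87 * 0.045494
  = 0.2897 m^3/s.

0.2897


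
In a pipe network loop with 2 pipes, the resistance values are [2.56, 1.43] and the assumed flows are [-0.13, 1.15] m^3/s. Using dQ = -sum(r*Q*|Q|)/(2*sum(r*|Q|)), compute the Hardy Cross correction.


Numerator terms (r*Q*|Q|): 2.56*-0.13*|-0.13| = -0.0433; 1.43*1.15*|1.15| = 1.8912.
Sum of numerator = 1.8479.
Denominator terms (r*|Q|): 2.56*|-0.13| = 0.3328; 1.43*|1.15| = 1.6445.
2 * sum of denominator = 2 * 1.9773 = 3.9546.
dQ = -1.8479 / 3.9546 = -0.4673 m^3/s.

-0.4673


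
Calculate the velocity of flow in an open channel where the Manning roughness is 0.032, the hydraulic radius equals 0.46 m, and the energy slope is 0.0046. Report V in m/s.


Manning's equation gives V = (1/n) * R^(2/3) * S^(1/2).
First, compute R^(2/3) = 0.46^(2/3) = 0.5959.
Next, S^(1/2) = 0.0046^(1/2) = 0.067823.
Then 1/n = 1/0.032 = 31.25.
V = 31.25 * 0.5959 * 0.067823 = 1.263 m/s.

1.263


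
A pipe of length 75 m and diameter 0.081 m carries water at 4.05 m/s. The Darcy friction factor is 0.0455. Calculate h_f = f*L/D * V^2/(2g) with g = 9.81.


Darcy-Weisbach equation: h_f = f * (L/D) * V^2/(2g).
f * L/D = 0.0455 * 75/0.081 = 42.1296.
V^2/(2g) = 4.05^2 / (2*9.81) = 16.4025 / 19.62 = 0.836 m.
h_f = 42.1296 * 0.836 = 35.221 m.

35.221


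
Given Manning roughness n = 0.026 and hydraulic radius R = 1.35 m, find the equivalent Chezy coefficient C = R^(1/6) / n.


The Chezy coefficient relates to Manning's n through C = R^(1/6) / n.
R^(1/6) = 1.35^(1/6) = 1.051289.
C = 1.051289 / 0.026 = 40.43 m^(1/2)/s.

40.43


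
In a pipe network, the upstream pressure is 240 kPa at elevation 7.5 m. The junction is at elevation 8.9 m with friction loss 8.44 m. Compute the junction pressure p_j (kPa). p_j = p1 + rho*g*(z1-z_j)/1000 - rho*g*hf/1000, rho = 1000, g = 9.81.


Junction pressure: p_j = p1 + rho*g*(z1 - z_j)/1000 - rho*g*hf/1000.
Elevation term = 1000*9.81*(7.5 - 8.9)/1000 = -13.734 kPa.
Friction term = 1000*9.81*8.44/1000 = 82.796 kPa.
p_j = 240 + -13.734 - 82.796 = 143.47 kPa.

143.47


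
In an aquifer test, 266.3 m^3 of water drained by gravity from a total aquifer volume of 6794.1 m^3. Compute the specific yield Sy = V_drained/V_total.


Specific yield Sy = Volume drained / Total volume.
Sy = 266.3 / 6794.1
   = 0.0392.

0.0392


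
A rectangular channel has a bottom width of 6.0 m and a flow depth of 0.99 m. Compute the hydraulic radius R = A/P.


For a rectangular section:
Flow area A = b * y = 6.0 * 0.99 = 5.94 m^2.
Wetted perimeter P = b + 2y = 6.0 + 2*0.99 = 7.98 m.
Hydraulic radius R = A/P = 5.94 / 7.98 = 0.7444 m.

0.7444


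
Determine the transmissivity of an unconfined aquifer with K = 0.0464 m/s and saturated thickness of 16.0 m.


Transmissivity is defined as T = K * h.
T = 0.0464 * 16.0
  = 0.7424 m^2/s.

0.7424


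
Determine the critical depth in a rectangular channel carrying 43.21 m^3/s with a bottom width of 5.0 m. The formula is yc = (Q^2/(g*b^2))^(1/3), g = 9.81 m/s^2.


Using yc = (Q^2 / (g * b^2))^(1/3):
Q^2 = 43.21^2 = 1867.1.
g * b^2 = 9.81 * 5.0^2 = 9.81 * 25.0 = 245.25.
Q^2 / (g*b^2) = 1867.1 / 245.25 = 7.613.
yc = 7.613^(1/3) = 1.9672 m.

1.9672


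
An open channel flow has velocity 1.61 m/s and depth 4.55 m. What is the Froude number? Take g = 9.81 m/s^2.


The Froude number is defined as Fr = V / sqrt(g*y).
g*y = 9.81 * 4.55 = 44.6355.
sqrt(g*y) = sqrt(44.6355) = 6.681.
Fr = 1.61 / 6.681 = 0.241.

0.241


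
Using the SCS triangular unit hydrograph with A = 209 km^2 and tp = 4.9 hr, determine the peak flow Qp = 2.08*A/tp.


SCS formula: Qp = 2.08 * A / tp.
Qp = 2.08 * 209 / 4.9
   = 434.72 / 4.9
   = 88.72 m^3/s per cm.

88.72


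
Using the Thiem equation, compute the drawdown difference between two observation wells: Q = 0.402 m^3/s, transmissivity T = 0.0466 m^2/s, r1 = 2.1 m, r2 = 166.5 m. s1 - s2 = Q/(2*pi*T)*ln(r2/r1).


Thiem equation: s1 - s2 = Q/(2*pi*T) * ln(r2/r1).
ln(r2/r1) = ln(166.5/2.1) = 4.3731.
Q/(2*pi*T) = 0.402 / (2*pi*0.0466) = 0.402 / 0.2928 = 1.373.
s1 - s2 = 1.373 * 4.3731 = 6.0041 m.

6.0041


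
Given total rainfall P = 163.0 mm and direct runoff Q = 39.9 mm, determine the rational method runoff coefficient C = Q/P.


The runoff coefficient C = runoff depth / rainfall depth.
C = 39.9 / 163.0
  = 0.2448.

0.2448


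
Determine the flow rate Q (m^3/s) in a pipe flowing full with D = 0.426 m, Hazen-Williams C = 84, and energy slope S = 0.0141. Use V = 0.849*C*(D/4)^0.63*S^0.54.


For a full circular pipe, R = D/4 = 0.426/4 = 0.1065 m.
V = 0.849 * 84 * 0.1065^0.63 * 0.0141^0.54
  = 0.849 * 84 * 0.24391 * 0.100133
  = 1.7418 m/s.
Pipe area A = pi*D^2/4 = pi*0.426^2/4 = 0.1425 m^2.
Q = A * V = 0.1425 * 1.7418 = 0.2483 m^3/s.

0.2483


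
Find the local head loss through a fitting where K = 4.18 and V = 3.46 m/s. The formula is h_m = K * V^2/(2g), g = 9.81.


Minor loss formula: h_m = K * V^2/(2g).
V^2 = 3.46^2 = 11.9716.
V^2/(2g) = 11.9716 / 19.62 = 0.6102 m.
h_m = 4.18 * 0.6102 = 2.5505 m.

2.5505
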